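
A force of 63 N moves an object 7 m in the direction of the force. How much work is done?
W = Fd = 63×7 = 441.0 J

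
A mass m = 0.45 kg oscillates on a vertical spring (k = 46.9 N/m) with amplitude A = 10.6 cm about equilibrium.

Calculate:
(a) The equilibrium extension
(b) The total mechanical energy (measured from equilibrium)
x_eq = mg/k = 0.45×9.81/46.9 = 0.09413 m = 9.413 cm
E = ½kA² = ½×46.9×(0.106)² = 0.2635 J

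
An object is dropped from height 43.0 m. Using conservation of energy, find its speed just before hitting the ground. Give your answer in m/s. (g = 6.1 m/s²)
mgh = ½mv² → v = √(2gh) = √(2×6.1×43) = 22.9 m/s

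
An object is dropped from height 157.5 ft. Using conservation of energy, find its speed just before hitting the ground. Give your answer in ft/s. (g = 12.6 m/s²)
mgh = ½mv² → v = √(2gh) = √(2×12.6×48.01) = 34.78 m/s = 114.1 ft/s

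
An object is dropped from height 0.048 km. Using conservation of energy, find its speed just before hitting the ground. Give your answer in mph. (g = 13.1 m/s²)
mgh = ½mv² → v = √(2gh) = √(2×13.1×48) = 35.46 m/s = 79.33 mph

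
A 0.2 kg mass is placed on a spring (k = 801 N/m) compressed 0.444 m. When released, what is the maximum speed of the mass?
½kx² = ½mv² → v = x√(k/m) = 0.444×√(801/0.2) = 28.1 m/s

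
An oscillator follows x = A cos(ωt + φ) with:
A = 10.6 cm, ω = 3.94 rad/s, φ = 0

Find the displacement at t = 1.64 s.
x = A cos(ωt + φ) = 10.6×cos(3.94×1.64 + 0) = 10.43 cm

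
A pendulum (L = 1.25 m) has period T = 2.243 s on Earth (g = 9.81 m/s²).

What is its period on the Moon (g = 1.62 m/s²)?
T = 2π√(L/g), so T_moon/T_earth = √(g_earth/g_moon)
T_moon = 2π√(1.25/1.62) = 5.519 s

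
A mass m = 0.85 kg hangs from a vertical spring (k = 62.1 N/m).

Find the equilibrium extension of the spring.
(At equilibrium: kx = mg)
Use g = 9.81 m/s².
x_eq = mg/k = 0.85×9.81/62.1 = 0.1343 m = 13.43 cm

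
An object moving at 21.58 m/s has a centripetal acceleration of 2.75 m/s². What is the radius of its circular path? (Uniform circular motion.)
r = v²/a_c = 21.58²/2.75 = 169.34 m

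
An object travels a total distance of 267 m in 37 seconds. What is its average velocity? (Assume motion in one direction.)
v_avg = Δd / Δt = 267 / 37 = 7.22 m/s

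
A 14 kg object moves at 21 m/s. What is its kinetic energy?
KE = ½mv² = ½×14×21² = 3087.0 J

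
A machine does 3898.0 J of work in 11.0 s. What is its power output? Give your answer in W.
P = W/t = 3898 J / 11 s = 354.4 W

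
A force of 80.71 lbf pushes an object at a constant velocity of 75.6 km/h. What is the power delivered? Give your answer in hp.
P = Fv = 359 N × 21 m/s = 7539 W = 10.11 hp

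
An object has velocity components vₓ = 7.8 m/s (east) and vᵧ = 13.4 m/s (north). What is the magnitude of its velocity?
|v| = √(vₓ² + vᵧ²) = √(7.8² + 13.4²) = √(240.4) = 15.5 m/s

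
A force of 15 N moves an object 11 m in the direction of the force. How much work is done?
W = Fd = 15×11 = 165.0 J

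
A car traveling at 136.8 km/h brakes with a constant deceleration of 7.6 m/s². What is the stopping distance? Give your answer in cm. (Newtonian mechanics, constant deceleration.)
d = v₀² / (2a) (with unit conversion) = 9500.0 cm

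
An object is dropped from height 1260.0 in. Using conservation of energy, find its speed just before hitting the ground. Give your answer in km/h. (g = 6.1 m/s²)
mgh = ½mv² → v = √(2gh) = √(2×6.1×32) = 19.76 m/s = 71.14 km/h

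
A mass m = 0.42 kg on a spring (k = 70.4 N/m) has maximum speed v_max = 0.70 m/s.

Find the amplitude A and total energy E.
½mv²_max = ½kA² → A = v_max√(m/k) = 0.7×√(0.42/70.4) = 0.05407 m = 5.407 cm
E = ½mv²_max = ½×0.42×0.7² = 0.1029 J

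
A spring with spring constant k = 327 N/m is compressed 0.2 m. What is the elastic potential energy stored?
PE = ½kx² = ½×327×0.2² = 6.54 J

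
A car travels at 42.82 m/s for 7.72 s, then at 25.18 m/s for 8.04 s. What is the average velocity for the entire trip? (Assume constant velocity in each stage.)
d₁ = v₁t₁ = 42.82 × 7.72 = 330.57 m
d₂ = v₂t₂ = 25.18 × 8.04 = 202.447 m
d_total = 533.02 m, t_total = 15.76 s
v_avg = d_total/t_total = 533.02/15.76 = 33.82 m/s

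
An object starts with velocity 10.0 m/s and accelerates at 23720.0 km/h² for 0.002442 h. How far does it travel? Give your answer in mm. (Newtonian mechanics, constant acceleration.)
d = v₀t + ½at² (with unit conversion) = 158600.0 mm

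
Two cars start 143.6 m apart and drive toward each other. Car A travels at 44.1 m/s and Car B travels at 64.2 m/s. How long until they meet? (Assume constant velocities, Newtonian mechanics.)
Combined speed: v_combined = 44.1 + 64.2 = 108.3 m/s
Time to meet: t = d/108.3 = 143.6/108.3 = 1.33 s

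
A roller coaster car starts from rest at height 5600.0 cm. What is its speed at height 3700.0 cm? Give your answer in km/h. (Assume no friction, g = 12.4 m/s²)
mgh₁ = ½mv₂² + mgh₂ → v₂ = √(2g(h₁−h₂)) = √(2×12.4×(56−37)) = 21.71 m/s = 78.15 km/h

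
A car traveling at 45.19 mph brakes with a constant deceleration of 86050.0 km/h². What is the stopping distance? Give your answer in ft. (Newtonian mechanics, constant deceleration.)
d = v₀² / (2a) (with unit conversion) = 100.8 ft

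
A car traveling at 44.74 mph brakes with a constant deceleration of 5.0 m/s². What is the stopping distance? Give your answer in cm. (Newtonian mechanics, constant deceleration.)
d = v₀² / (2a) (with unit conversion) = 4000.0 cm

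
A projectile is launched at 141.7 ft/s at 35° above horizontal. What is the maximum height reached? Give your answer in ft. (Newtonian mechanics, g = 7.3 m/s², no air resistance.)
H = v₀²sin²(θ)/(2g) (with unit conversion) = 137.9 ft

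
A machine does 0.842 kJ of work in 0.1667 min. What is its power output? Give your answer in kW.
P = W/t = 842 J / 10 s = 84.18 W = 0.08418 kW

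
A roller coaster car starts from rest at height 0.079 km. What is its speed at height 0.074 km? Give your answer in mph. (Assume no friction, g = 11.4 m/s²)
mgh₁ = ½mv₂² + mgh₂ → v₂ = √(2g(h₁−h₂)) = √(2×11.4×(79−74)) = 10.68 m/s = 23.88 mph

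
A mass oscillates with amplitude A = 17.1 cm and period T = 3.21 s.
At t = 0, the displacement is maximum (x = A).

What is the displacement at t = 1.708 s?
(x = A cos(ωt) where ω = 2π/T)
ω = 2π/T = 2π/3.21 = 1.957 rad/s
x = A cos(ωt) = 17.1×cos(1.957×1.708) = -16.75 cm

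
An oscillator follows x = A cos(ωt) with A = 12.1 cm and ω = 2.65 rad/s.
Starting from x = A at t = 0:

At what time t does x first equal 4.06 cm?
cos(ωt) = x/A = 4.06/12.1 = 0.3355
ωt = arccos(0.3355) = 1.229 rad
t = 1.229/2.65 = 0.4636 s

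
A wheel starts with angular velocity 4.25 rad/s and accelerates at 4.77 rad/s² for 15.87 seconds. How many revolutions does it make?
θ = ω₀t + ½αt² = 4.25×15.87 + ½×4.77×15.87² = 668.13 rad
Revolutions = θ/(2π) = 668.13/(2π) = 106.34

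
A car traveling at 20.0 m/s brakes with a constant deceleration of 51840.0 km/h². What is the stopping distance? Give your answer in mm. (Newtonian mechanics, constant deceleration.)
d = v₀² / (2a) (with unit conversion) = 50000.0 mm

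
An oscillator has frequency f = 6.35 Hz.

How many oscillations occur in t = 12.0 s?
n = f×t = 6.35×12.0 = 76.2 oscillations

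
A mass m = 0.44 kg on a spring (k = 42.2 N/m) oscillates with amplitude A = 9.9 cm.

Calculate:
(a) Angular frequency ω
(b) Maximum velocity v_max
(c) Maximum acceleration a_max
ω = √(k/m) = √(42.2/0.44) = 9.793 rad/s
v_max = ωA = 9.793×0.099 = 0.9695 m/s
a_max = ω²A = 9.793²×0.099 = 9.495 m/s²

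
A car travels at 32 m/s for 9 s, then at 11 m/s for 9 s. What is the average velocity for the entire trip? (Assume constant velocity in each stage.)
d₁ = v₁t₁ = 32 × 9 = 288 m
d₂ = v₂t₂ = 11 × 9 = 99 m
d_total = 387 m, t_total = 18 s
v_avg = d_total/t_total = 387/18 = 21.5 m/s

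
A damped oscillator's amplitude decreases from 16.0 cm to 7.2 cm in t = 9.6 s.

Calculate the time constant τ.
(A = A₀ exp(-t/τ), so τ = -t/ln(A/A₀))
A/A₀ = 7.2/16.0 = 0.45; ln(A/A₀) = -0.7985
τ = −t/ln(A/A₀) = −9.6/-0.7985 = 12.02 s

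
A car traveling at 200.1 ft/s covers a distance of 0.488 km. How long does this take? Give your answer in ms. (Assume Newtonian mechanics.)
t = d/v (with unit conversion) = 8001.0 ms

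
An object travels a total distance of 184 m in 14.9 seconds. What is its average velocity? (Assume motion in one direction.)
v_avg = Δd / Δt = 184 / 14.9 = 12.35 m/s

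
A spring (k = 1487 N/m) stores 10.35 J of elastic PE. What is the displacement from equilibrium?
PE = ½kx² → x = √(2PE/k) = √(2×10.35/1487) = 0.118 m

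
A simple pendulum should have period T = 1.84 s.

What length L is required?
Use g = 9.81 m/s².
T = 2π√(L/g) → L = g(T/2π)² = 9.81×(1.84/2π)² = 0.8413 m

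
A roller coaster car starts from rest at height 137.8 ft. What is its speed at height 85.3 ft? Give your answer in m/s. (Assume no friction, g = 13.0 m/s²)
mgh₁ = ½mv₂² + mgh₂ → v₂ = √(2g(h₁−h₂)) = √(2×13.0×(42−26)) = 20.4 m/s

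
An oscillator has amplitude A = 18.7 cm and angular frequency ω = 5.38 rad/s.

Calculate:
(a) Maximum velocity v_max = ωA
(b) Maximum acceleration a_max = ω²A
v_max = ωA = 5.38×0.187 = 1.006 m/s
a_max = ω²A = 5.38²×0.187 = 5.413 m/s²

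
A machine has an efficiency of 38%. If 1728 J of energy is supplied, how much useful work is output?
W_out = η × W_in = 0.38 × 1728 = 656.64 J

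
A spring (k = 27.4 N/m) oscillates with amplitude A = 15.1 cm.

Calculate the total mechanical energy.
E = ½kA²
E = ½kA² = ½×27.4×(0.151)² = 0.3124 J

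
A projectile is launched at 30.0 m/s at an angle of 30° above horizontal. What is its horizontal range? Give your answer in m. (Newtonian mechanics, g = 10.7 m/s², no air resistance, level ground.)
R = v₀² sin(2θ) / g = 72.84 m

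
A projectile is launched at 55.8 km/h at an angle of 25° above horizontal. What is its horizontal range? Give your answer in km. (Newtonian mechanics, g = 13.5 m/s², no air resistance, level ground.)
R = v₀² sin(2θ) / g (with unit conversion) = 0.01363 km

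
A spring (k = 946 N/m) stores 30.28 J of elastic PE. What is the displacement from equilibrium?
PE = ½kx² → x = √(2PE/k) = √(2×30.28/946) = 0.253 m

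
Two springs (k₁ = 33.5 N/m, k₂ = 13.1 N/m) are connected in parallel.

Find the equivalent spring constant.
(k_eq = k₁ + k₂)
k_eq = k₁ + k₂ = 33.5 + 13.1 = 46.6 N/m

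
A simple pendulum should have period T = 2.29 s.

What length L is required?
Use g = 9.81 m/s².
T = 2π√(L/g) → L = g(T/2π)² = 9.81×(2.29/2π)² = 1.303 m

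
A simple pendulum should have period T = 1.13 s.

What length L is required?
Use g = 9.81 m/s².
T = 2π√(L/g) → L = g(T/2π)² = 9.81×(1.13/2π)² = 0.3173 m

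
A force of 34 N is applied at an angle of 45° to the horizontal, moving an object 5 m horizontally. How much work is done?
W = Fd cosθ = 34×5×cos(45°) = 120.21 J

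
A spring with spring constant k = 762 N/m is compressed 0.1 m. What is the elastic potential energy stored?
PE = ½kx² = ½×762×0.1² = 3.81 J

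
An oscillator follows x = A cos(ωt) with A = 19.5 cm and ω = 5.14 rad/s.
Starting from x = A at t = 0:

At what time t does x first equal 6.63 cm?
cos(ωt) = x/A = 6.63/19.5 = 0.34
ωt = arccos(0.34) = 1.224 rad
t = 1.224/5.14 = 0.2381 s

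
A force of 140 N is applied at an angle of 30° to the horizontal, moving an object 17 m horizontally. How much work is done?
W = Fd cosθ = 140×17×cos(30°) = 2061.1 J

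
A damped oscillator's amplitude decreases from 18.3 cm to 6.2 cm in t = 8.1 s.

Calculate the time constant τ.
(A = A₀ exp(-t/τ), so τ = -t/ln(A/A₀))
A/A₀ = 6.2/18.3 = 0.3388; ln(A/A₀) = -1.082
τ = −t/ln(A/A₀) = −8.1/-1.082 = 7.484 s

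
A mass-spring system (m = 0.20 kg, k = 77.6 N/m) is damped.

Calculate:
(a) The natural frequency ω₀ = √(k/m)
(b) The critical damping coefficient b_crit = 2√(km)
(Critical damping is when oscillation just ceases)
ω₀ = √(k/m) = √(77.6/0.2) = 19.7 rad/s
b_crit = 2√(km) = 2√(77.6×0.2) = 7.879 kg/s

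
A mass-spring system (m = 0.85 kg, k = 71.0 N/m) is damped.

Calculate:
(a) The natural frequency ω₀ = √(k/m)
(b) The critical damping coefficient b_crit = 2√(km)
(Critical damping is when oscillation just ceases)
ω₀ = √(k/m) = √(71.0/0.85) = 9.139 rad/s
b_crit = 2√(km) = 2√(71.0×0.85) = 15.54 kg/s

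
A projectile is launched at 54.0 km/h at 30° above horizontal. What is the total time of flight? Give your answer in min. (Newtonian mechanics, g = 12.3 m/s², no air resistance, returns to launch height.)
T = 2v₀sin(θ)/g (with unit conversion) = 0.02033 min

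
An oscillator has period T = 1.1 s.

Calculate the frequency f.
f = 1/T = 1/1.1 = 0.9091 Hz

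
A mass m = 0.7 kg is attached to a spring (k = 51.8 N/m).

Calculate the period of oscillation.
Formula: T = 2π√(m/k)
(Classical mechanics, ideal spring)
T = 2π√(m/k) = 2π√(0.7/51.8) = 0.7304 s; f = 1/T = 1.369 Hz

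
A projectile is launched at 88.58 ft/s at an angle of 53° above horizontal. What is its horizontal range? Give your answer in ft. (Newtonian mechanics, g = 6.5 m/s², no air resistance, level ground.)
R = v₀² sin(2θ) / g (with unit conversion) = 353.7 ft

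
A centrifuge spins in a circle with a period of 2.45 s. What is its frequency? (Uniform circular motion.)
f = 1/T = 1/2.45 = 0.4082 Hz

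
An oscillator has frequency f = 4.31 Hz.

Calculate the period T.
T = 1/f = 1/4.31 = 0.232 s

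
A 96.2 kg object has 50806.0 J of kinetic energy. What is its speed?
KE = ½mv² → v = √(2KE/m) = √(2×50806.0/96.2) = 32.5 m/s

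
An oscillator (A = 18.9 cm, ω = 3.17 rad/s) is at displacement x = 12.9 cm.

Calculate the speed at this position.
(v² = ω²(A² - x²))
v = ω√(A² − x²) = 3.17×√(0.189² − 0.129²) = 0.4379 m/s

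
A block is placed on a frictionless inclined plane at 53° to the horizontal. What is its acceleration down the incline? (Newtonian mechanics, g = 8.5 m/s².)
a = g sin(θ) = 8.5 × sin(53°) = 8.5 × 0.7986 = 6.79 m/s²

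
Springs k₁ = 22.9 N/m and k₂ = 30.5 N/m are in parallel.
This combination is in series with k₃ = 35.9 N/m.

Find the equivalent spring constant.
k₁₂ = k₁ + k₂ = 53.4 N/m (parallel)
1/k_eq = 1/k₁₂ + 1/k₃ → k_eq = 21.47 N/m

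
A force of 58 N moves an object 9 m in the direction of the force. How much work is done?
W = Fd = 58×9 = 522.0 J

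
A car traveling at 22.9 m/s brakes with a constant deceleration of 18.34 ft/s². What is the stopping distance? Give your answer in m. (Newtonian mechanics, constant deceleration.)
d = v₀² / (2a) (with unit conversion) = 46.91 m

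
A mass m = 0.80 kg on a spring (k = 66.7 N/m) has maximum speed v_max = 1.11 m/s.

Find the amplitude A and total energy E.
½mv²_max = ½kA² → A = v_max√(m/k) = 1.11×√(0.8/66.7) = 0.1216 m = 12.16 cm
E = ½mv²_max = ½×0.8×1.11² = 0.4928 J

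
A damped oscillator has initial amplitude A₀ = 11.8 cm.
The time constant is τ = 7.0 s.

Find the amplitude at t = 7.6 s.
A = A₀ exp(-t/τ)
A = A₀ exp(−t/τ) = 11.8×exp(−7.6/7.0) = 3.984 cm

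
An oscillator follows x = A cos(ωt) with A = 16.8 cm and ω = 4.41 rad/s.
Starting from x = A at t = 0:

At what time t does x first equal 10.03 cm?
cos(ωt) = x/A = 10.03/16.8 = 0.597
ωt = arccos(0.597) = 0.931 rad
t = 0.931/4.41 = 0.2111 s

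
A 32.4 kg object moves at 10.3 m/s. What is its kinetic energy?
KE = ½mv² = ½×32.4×10.3² = 1718.658 J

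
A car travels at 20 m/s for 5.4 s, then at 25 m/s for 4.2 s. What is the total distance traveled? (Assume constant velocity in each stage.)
d₁ = v₁t₁ = 20 × 5.4 = 108 m
d₂ = v₂t₂ = 25 × 4.2 = 105 m
d_total = 108 + 105 = 213.0 m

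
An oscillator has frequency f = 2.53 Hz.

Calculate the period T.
T = 1/f = 1/2.53 = 0.3953 s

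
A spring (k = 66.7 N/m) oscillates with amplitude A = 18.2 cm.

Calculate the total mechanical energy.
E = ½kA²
E = ½kA² = ½×66.7×(0.182)² = 1.105 J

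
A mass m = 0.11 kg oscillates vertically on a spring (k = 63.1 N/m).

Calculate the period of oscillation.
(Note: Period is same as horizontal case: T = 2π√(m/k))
T = 2π√(m/k) = 2π√(0.11/63.1) = 0.2623 s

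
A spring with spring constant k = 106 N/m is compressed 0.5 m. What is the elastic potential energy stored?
PE = ½kx² = ½×106×0.5² = 13.25 J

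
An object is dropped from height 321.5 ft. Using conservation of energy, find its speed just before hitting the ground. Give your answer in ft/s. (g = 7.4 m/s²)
mgh = ½mv² → v = √(2gh) = √(2×7.4×97.99) = 38.08 m/s = 124.9 ft/s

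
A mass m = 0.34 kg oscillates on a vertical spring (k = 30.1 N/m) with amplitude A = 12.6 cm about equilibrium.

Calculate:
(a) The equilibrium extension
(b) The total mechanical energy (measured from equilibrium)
x_eq = mg/k = 0.34×9.81/30.1 = 0.1108 m = 11.08 cm
E = ½kA² = ½×30.1×(0.126)² = 0.2389 J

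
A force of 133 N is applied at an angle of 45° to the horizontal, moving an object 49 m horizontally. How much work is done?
W = Fd cosθ = 133×49×cos(45°) = 4608.2 J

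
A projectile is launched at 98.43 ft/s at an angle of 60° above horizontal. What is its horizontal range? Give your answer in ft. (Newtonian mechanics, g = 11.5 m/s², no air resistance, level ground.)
R = v₀² sin(2θ) / g (with unit conversion) = 222.4 ft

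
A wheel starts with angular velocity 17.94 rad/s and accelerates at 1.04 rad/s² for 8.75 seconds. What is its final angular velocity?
ω = ω₀ + αt = 17.94 + 1.04 × 8.75 = 27.04 rad/s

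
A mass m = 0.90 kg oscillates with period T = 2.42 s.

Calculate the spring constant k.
T = 2π√(m/k) → k = m(2π/T)² = 0.9×(2π/2.42)² = 6.067 N/m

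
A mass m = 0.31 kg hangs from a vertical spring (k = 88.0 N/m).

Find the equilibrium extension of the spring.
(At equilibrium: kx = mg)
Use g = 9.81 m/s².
x_eq = mg/k = 0.31×9.81/88.0 = 0.03456 m = 3.456 cm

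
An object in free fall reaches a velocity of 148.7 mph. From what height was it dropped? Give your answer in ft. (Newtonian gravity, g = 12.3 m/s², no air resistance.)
h = v²/(2g) (with unit conversion) = 589.3 ft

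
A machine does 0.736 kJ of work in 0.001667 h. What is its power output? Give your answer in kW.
P = W/t = 736 J / 6.001 s = 122.6 W = 0.1226 kW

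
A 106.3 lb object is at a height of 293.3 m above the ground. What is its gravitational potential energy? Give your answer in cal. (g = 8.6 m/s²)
PE = mgh = 48.22 kg × 8.6 m/s² × 293.3 m = 1.216e+05 J = 29070.0 cal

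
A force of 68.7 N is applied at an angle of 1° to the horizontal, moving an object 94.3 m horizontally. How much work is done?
W = Fd cosθ = 68.7×94.3×cos(1°) = 6477.4 J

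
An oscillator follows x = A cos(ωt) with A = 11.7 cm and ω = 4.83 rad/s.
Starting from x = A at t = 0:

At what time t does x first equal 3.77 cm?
cos(ωt) = x/A = 3.77/11.7 = 0.3222
ωt = arccos(0.3222) = 1.243 rad
t = 1.243/4.83 = 0.2573 s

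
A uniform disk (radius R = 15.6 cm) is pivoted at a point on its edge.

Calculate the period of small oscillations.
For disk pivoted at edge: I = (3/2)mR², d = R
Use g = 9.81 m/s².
I/m = (3/2)R² = 0.0365 m²; d = R = 0.156 m
T = 2π√((3/2)R²/(gR)) = 2π√(3R/(2g)) = 0.9704 s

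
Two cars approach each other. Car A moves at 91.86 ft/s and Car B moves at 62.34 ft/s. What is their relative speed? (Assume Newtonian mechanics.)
v_rel = v_A + v_B = 91.86 + 62.34 = 154.2 ft/s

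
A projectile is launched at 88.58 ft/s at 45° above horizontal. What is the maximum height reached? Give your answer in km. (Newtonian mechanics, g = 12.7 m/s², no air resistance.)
H = v₀²sin²(θ)/(2g) (with unit conversion) = 0.01435 km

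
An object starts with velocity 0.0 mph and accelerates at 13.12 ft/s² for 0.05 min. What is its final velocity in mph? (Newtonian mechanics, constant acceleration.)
v = v₀ + at (with unit conversion) = 26.84 mph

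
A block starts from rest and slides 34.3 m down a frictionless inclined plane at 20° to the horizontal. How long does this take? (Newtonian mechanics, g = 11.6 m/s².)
a = g sin(θ) = 11.6 × sin(20°) = 3.97 m/s²
t = √(2d/a) = √(2 × 34.3 / 3.97) = 4.16 s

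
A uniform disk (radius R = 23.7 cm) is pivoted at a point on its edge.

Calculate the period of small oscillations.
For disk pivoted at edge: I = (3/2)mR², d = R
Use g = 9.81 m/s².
I/m = (3/2)R² = 0.08425 m²; d = R = 0.237 m
T = 2π√((3/2)R²/(gR)) = 2π√(3R/(2g)) = 1.196 s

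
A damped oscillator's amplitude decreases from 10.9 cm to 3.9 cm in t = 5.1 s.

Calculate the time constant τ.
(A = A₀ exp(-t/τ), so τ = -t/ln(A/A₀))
A/A₀ = 3.9/10.9 = 0.3578; ln(A/A₀) = -1.028
τ = −t/ln(A/A₀) = −5.1/-1.028 = 4.962 s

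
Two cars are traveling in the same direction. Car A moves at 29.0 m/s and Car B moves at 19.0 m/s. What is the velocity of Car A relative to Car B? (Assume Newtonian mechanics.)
v_rel = v_A - v_B = 29.0 - 19.0 = 10.0 m/s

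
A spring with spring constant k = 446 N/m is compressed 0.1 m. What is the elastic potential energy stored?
PE = ½kx² = ½×446×0.1² = 2.23 J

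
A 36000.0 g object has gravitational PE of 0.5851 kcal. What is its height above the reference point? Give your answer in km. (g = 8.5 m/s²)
PE = mgh → h = PE/(mg) = 2448 J / (36 kg × 8.5 m/s²) = 8 m = 0.008 km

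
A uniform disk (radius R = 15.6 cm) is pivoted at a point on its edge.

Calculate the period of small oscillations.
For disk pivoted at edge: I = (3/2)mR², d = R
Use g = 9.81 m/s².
I/m = (3/2)R² = 0.0365 m²; d = R = 0.156 m
T = 2π√((3/2)R²/(gR)) = 2π√(3R/(2g)) = 0.9704 s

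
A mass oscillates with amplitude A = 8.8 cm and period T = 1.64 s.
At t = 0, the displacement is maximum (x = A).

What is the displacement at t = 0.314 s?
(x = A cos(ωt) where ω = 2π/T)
ω = 2π/T = 2π/1.64 = 3.831 rad/s
x = A cos(ωt) = 8.8×cos(3.831×0.314) = 3.164 cm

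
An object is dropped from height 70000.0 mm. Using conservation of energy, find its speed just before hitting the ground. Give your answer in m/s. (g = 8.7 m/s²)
mgh = ½mv² → v = √(2gh) = √(2×8.7×70) = 34.9 m/s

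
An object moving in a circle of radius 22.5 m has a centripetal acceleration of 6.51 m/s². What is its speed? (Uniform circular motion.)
v = √(a_c × r) = √(6.51 × 22.5) = 12.1 m/s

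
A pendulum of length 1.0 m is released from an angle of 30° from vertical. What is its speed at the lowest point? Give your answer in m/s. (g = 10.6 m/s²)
h = L(1 − cosθ) = 1.0×(1 − cos30°) = 0.134 m
v = √(2gh) = √(2×10.6×0.134) = 1.685 m/s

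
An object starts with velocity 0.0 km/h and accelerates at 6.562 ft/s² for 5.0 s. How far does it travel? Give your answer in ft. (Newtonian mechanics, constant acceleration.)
d = v₀t + ½at² (with unit conversion) = 82.03 ft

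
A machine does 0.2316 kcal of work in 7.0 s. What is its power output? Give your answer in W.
P = W/t = 969 J / 7 s = 138.4 W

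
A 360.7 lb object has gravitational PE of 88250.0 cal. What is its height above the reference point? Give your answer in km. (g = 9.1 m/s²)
PE = mgh → h = PE/(mg) = 3.692e+05 J / (163.6 kg × 9.1 m/s²) = 248 m = 0.248 km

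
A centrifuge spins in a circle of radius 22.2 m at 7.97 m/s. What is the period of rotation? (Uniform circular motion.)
T = 2πr/v = 2π×22.2/7.97 = 17.5 s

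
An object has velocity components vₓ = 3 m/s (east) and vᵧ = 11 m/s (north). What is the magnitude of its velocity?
|v| = √(vₓ² + vᵧ²) = √(3² + 11²) = √(130) = 11.4 m/s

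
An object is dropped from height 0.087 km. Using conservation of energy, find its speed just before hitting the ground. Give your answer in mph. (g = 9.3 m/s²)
mgh = ½mv² → v = √(2gh) = √(2×9.3×87) = 40.23 m/s = 89.98 mph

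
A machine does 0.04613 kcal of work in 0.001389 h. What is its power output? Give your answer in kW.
P = W/t = 193 J / 5 s = 38.6 W = 0.0386 kW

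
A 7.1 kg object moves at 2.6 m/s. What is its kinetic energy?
KE = ½mv² = ½×7.1×2.6² = 23.998 J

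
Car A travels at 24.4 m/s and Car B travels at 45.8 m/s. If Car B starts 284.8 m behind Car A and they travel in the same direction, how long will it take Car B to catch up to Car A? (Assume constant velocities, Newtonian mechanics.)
Relative speed: v_rel = 45.8 - 24.4 = 21.4 m/s
Time to catch: t = d₀/v_rel = 284.8/21.4 = 13.31 s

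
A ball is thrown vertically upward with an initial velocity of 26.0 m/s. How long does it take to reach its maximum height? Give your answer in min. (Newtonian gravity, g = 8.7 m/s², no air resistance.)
t_up = v₀/g (with unit conversion) = 0.04981 min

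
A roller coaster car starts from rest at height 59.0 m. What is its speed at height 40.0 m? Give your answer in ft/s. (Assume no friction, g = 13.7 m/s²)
mgh₁ = ½mv₂² + mgh₂ → v₂ = √(2g(h₁−h₂)) = √(2×13.7×(59−40)) = 22.82 m/s = 74.86 ft/s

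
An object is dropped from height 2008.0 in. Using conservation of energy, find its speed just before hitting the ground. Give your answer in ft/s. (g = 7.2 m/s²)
mgh = ½mv² → v = √(2gh) = √(2×7.2×51) = 27.1 m/s = 88.91 ft/s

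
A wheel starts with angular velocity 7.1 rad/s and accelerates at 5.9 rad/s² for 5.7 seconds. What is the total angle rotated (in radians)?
θ = ω₀t + ½αt² = 7.1×5.7 + ½×5.9×5.7² = 136.32 rad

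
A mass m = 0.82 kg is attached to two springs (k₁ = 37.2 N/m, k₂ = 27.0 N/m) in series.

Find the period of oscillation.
k_eq = k₁k₂/(k₁+k₂) = 15.64 N/m
T = 2π√(m/k_eq) = 2π√(0.82/15.64) = 1.438 s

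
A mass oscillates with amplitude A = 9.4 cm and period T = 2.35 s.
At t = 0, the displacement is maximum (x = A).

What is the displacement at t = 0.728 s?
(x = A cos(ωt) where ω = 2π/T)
ω = 2π/T = 2π/2.35 = 2.674 rad/s
x = A cos(ωt) = 9.4×cos(2.674×0.728) = -3.449 cm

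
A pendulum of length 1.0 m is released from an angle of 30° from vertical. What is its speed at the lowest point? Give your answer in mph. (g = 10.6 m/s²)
h = L(1 − cosθ) = 1.0×(1 − cos30°) = 0.134 m
v = √(2gh) = √(2×10.6×0.134) = 1.685 m/s = 3.77 mph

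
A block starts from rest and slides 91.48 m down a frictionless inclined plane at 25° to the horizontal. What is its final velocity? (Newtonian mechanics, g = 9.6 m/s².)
a = g sin(θ) = 9.6 × sin(25°) = 4.06 m/s²
v = √(2ad) = √(2 × 4.06 × 91.48) = 27.25 m/s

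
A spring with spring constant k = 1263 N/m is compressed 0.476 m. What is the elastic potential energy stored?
PE = ½kx² = ½×1263×0.476² = 143.1 J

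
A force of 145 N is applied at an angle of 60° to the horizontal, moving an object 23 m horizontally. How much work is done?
W = Fd cosθ = 145×23×cos(60°) = 1667.5 J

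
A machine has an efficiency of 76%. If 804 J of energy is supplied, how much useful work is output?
W_out = η × W_in = 0.76 × 804 = 611.04 J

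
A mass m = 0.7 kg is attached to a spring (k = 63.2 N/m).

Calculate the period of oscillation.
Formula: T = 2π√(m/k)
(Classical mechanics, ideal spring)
T = 2π√(m/k) = 2π√(0.7/63.2) = 0.6613 s; f = 1/T = 1.512 Hz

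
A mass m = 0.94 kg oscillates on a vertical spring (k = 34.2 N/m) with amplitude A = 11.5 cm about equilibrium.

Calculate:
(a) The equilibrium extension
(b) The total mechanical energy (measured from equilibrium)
x_eq = mg/k = 0.94×9.81/34.2 = 0.2696 m = 26.96 cm
E = ½kA² = ½×34.2×(0.115)² = 0.2261 J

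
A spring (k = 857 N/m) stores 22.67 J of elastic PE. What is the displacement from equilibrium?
PE = ½kx² → x = √(2PE/k) = √(2×22.67/857) = 0.23 m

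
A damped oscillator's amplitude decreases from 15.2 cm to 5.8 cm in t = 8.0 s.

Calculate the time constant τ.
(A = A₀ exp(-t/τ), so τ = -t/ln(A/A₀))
A/A₀ = 5.8/15.2 = 0.3816; ln(A/A₀) = -0.9634
τ = −t/ln(A/A₀) = −8.0/-0.9634 = 8.304 s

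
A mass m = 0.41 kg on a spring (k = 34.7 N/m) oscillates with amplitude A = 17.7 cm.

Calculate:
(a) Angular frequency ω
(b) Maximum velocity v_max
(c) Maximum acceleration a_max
ω = √(k/m) = √(34.7/0.41) = 9.2 rad/s
v_max = ωA = 9.2×0.177 = 1.628 m/s
a_max = ω²A = 9.2²×0.177 = 14.98 m/s²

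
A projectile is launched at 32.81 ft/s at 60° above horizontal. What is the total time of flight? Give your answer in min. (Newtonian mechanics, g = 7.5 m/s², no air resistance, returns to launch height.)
T = 2v₀sin(θ)/g (with unit conversion) = 0.03849 min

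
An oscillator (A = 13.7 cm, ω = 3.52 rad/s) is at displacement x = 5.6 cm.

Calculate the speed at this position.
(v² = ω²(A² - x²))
v = ω√(A² − x²) = 3.52×√(0.137² − 0.056²) = 0.4401 m/s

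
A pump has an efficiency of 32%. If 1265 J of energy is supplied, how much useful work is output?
W_out = η × W_in = 0.32 × 1265 = 404.8 J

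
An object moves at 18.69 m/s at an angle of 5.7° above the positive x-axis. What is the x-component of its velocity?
vₓ = v cos(θ) = 18.69 × cos(5.7°) = 18.6 m/s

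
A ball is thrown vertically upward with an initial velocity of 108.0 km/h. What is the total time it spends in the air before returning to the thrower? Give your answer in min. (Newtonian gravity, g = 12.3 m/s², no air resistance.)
t_total = 2v₀/g (with unit conversion) = 0.0813 min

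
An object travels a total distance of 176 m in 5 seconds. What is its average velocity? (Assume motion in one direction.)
v_avg = Δd / Δt = 176 / 5 = 35.2 m/s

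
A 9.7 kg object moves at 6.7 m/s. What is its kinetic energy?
KE = ½mv² = ½×9.7×6.7² = 217.7165 J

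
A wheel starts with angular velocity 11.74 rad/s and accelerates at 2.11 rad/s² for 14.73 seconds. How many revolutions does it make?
θ = ω₀t + ½αt² = 11.74×14.73 + ½×2.11×14.73² = 401.84 rad
Revolutions = θ/(2π) = 401.84/(2π) = 63.95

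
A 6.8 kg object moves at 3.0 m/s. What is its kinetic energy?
KE = ½mv² = ½×6.8×3.0² = 30.6 J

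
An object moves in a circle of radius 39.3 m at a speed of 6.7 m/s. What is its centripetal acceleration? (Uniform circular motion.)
a_c = v²/r = 6.7²/39.3 = 44.89/39.3 = 1.14 m/s²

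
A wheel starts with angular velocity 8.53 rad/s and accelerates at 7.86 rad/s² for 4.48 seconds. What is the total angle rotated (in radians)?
θ = ω₀t + ½αt² = 8.53×4.48 + ½×7.86×4.48² = 117.09 rad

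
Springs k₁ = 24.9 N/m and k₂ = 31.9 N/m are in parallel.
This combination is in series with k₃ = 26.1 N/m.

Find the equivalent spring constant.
k₁₂ = k₁ + k₂ = 56.8 N/m (parallel)
1/k_eq = 1/k₁₂ + 1/k₃ → k_eq = 17.88 N/m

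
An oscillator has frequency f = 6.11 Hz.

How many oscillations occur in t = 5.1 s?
n = f×t = 6.11×5.1 = 31.16 oscillations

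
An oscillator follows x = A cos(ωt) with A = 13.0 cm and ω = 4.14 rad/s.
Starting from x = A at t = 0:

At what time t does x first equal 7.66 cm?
cos(ωt) = x/A = 7.66/13.0 = 0.5892
ωt = arccos(0.5892) = 0.9407 rad
t = 0.9407/4.14 = 0.2272 s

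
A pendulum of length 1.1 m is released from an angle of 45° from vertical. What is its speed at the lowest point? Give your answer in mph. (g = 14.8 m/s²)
h = L(1 − cosθ) = 1.1×(1 − cos45°) = 0.3222 m
v = √(2gh) = √(2×14.8×0.3222) = 3.088 m/s = 6.908 mph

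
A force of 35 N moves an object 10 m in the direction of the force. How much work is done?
W = Fd = 35×10 = 350.0 J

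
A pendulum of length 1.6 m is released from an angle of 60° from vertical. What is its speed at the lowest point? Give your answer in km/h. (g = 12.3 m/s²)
h = L(1 − cosθ) = 1.6×(1 − cos60°) = 0.8 m
v = √(2gh) = √(2×12.3×0.8) = 4.436 m/s = 15.97 km/h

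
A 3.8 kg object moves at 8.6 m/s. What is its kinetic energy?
KE = ½mv² = ½×3.8×8.6² = 140.524 J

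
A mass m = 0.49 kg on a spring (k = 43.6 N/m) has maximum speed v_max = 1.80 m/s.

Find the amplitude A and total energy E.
½mv²_max = ½kA² → A = v_max√(m/k) = 1.8×√(0.49/43.6) = 0.1908 m = 19.08 cm
E = ½mv²_max = ½×0.49×1.8² = 0.7938 J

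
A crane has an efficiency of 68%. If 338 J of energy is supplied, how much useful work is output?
W_out = η × W_in = 0.68 × 338 = 229.84 J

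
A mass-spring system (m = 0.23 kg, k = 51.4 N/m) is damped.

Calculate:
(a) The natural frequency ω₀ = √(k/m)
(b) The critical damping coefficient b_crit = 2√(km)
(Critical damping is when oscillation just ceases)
ω₀ = √(k/m) = √(51.4/0.23) = 14.95 rad/s
b_crit = 2√(km) = 2√(51.4×0.23) = 6.877 kg/s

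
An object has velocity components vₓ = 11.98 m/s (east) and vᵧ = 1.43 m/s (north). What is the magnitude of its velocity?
|v| = √(vₓ² + vᵧ²) = √(11.98² + 1.43²) = √(145.565) = 12.07 m/s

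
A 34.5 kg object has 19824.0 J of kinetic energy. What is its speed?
KE = ½mv² → v = √(2KE/m) = √(2×19824.0/34.5) = 33.9 m/s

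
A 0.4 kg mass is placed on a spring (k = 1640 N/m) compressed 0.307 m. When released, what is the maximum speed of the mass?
½kx² = ½mv² → v = x√(k/m) = 0.307×√(1640/0.4) = 19.66 m/s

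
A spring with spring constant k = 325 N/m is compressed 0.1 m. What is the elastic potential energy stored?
PE = ½kx² = ½×325×0.1² = 1.625 J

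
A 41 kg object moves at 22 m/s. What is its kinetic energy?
KE = ½mv² = ½×41×22² = 9922.0 J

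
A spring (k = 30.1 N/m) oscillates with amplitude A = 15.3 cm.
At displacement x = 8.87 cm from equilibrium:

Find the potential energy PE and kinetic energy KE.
E_total = ½kA² = ½×30.1×(0.153)² = 0.3523 J
PE = ½kx² = ½×30.1×(0.0887)² = 0.1184 J
KE = E_total − PE = 0.2339 J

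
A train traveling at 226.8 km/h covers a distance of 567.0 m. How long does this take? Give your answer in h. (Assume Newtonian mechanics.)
t = d/v (with unit conversion) = 0.0025 h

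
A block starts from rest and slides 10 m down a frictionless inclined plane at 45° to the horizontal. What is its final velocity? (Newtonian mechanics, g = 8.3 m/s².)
a = g sin(θ) = 8.3 × sin(45°) = 5.87 m/s²
v = √(2ad) = √(2 × 5.87 × 10) = 10.83 m/s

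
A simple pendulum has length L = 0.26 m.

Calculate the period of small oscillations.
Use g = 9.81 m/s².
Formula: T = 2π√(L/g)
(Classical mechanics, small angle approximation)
T = 2π√(L/g) = 2π√(0.26/9.81) = 1.023 s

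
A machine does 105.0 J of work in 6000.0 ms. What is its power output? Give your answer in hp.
P = W/t = 105 J / 6 s = 17.5 W = 0.02347 hp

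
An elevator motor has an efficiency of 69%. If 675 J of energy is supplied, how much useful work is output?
W_out = η × W_in = 0.69 × 675 = 465.75 J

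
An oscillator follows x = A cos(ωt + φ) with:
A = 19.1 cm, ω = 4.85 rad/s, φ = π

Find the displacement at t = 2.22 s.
x = A cos(ωt + φ) = 19.1×cos(4.85×2.22 + π) = 4.328 cm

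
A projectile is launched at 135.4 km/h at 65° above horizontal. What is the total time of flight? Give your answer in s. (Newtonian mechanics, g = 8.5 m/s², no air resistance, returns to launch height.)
T = 2v₀sin(θ)/g (with unit conversion) = 8.021 s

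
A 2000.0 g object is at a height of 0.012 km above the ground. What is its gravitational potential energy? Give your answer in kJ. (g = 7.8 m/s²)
PE = mgh = 2 kg × 7.8 m/s² × 12 m = 187.2 J = 0.1872 kJ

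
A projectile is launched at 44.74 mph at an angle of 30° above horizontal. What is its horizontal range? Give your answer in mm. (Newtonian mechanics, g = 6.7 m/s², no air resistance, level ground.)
R = v₀² sin(2θ) / g (with unit conversion) = 51710.0 mm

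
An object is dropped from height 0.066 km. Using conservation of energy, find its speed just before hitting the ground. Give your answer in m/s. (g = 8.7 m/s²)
mgh = ½mv² → v = √(2gh) = √(2×8.7×66) = 33.89 m/s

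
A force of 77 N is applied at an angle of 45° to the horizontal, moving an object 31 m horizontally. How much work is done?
W = Fd cosθ = 77×31×cos(45°) = 1687.9 J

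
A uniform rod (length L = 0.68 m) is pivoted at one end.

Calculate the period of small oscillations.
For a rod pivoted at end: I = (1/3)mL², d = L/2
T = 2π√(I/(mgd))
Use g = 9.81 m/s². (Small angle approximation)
I/m = (1/3)L² = 0.1541 m²; d = L/2 = 0.34 m
T = 2π√(I/(mgd)) = 2π√(0.1541/(9.81×0.34)) = 1.351 s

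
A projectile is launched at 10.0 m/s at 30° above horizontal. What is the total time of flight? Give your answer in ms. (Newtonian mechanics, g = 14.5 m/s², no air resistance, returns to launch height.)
T = 2v₀sin(θ)/g (with unit conversion) = 689.7 ms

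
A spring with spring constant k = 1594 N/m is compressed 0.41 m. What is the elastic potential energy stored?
PE = ½kx² = ½×1594×0.41² = 134.0 J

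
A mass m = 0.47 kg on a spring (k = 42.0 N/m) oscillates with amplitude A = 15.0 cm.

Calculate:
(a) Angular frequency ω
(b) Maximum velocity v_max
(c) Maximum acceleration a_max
ω = √(k/m) = √(42.0/0.47) = 9.453 rad/s
v_max = ωA = 9.453×0.15 = 1.418 m/s
a_max = ω²A = 9.453²×0.15 = 13.4 m/s²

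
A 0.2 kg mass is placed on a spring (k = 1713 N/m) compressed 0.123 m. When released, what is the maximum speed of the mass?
½kx² = ½mv² → v = x√(k/m) = 0.123×√(1713/0.2) = 11.38 m/s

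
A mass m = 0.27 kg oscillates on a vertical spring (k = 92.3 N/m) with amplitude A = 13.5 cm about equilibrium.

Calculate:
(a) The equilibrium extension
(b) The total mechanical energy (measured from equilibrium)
x_eq = mg/k = 0.27×9.81/92.3 = 0.0287 m = 2.87 cm
E = ½kA² = ½×92.3×(0.135)² = 0.8411 J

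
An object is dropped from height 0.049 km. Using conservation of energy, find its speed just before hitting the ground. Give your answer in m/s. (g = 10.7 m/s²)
mgh = ½mv² → v = √(2gh) = √(2×10.7×49) = 32.38 m/s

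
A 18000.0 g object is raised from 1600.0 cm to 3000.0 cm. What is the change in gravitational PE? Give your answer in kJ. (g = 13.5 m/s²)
ΔPE = mg(h₂ − h₁) = 18 kg × 13.5 m/s² × (30 − 16) m = 3402 J = 3.402 kJ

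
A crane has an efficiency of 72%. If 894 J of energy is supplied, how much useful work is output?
W_out = η × W_in = 0.72 × 894 = 643.68 J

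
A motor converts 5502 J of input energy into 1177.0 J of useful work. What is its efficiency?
η = W_out/W_in = 1177.0/5502 = 0.2139 = 21.39%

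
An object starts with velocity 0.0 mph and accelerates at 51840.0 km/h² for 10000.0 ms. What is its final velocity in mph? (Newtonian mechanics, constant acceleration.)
v = v₀ + at (with unit conversion) = 89.48 mph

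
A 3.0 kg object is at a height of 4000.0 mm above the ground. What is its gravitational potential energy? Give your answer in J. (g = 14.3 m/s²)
PE = mgh = 3 kg × 14.3 m/s² × 4 m = 171.6 J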